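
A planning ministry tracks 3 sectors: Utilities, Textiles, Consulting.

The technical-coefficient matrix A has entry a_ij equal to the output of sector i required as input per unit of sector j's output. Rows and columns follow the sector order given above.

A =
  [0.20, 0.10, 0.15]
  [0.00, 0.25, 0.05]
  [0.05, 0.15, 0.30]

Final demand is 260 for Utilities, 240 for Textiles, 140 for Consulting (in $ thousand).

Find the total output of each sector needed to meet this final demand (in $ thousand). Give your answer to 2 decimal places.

I − A =
  [   0.80    -0.10    -0.15]
  [   0.00     0.75    -0.05]
  [  -0.05    -0.15     0.70]
Cofactors of I−A, C_ij = (−1)^(i+j)·(minor ij) (rows/columns in the sector order above):
  C_11 = (0.75)(0.70) − (-0.05)(-0.15) = 0.5175
  C_12 = −[(0.00)(0.70) − (-0.05)(-0.05)] = 0.0025
  C_13 = (0.00)(-0.15) − (0.75)(-0.05) = 0.0375
  C_21 = −[(-0.10)(0.70) − (-0.15)(-0.15)] = 0.0925
  C_22 = (0.80)(0.70) − (-0.15)(-0.05) = 0.5525
  C_23 = −[(0.80)(-0.15) − (-0.10)(-0.05)] = 0.1250
  C_31 = (-0.10)(-0.05) − (-0.15)(0.75) = 0.1175
  C_32 = −[(0.80)(-0.05) − (-0.15)(0.00)] = 0.0400
  C_33 = (0.80)(0.75) − (-0.10)(0.00) = 0.6000
det(I−A) = Σ_j (I−A)_1j·C_1j = (0.80)(0.5175) + (-0.10)(0.0025) + (-0.15)(0.0375) = 0.408125
adj(I−A) = Cᵀ =
  [ 0.5175   0.0925   0.1175]
  [ 0.0025   0.5525   0.0400]
  [ 0.0375   0.1250   0.6000]
(I − A)⁻¹ = adj(I−A) / det(I−A) ≈
  [   1.2680     0.2266     0.2879]
  [   0.0061     1.3538     0.0980]
  [   0.0919     0.3063     1.4701]
x = (I − A)⁻¹ d = adj(I−A)·d / det(I−A), with det(I−A) = 0.408125:
  x_1 = (0.5175·260 + 0.0925·240 + 0.1175·140) / 0.408125 = 173.20 / 0.408125 ≈ 424.38
  x_2 = (0.0025·260 + 0.5525·240 + 0.0400·140) / 0.408125 = 138.85 / 0.408125 ≈ 340.21
  x_3 = (0.0375·260 + 0.1250·240 + 0.6000·140) / 0.408125 = 123.75 / 0.408125 ≈ 303.22

x_1 = 424.38, x_2 = 340.21, x_3 = 303.22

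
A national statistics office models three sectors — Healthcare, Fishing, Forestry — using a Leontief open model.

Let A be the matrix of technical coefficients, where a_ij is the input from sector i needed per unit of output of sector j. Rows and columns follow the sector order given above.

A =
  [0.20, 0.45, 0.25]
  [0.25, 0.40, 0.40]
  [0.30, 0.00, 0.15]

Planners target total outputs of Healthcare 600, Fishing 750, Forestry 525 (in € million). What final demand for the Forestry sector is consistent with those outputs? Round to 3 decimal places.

d_3 = 266.250

I − A =
  [   0.80    -0.45    -0.25]
  [  -0.25     0.60    -0.40]
  [  -0.30     0.00     0.85]
d = (I − A) x:
  d_1 = (+0.80)·600 + (-0.45)·750 + (-0.25)·525 = 11.250
  d_2 = (-0.25)·600 + (+0.60)·750 + (-0.40)·525 = 90.000
  d_3 = (-0.30)·600 + (+0.00)·750 + (+0.85)·525 = 266.250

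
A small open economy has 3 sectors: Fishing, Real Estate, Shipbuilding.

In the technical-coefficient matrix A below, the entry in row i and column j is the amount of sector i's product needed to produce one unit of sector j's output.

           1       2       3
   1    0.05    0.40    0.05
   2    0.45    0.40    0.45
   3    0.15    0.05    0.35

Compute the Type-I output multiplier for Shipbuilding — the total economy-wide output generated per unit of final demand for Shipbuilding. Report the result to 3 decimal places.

I − A =
  [   0.95    -0.40    -0.05]
  [  -0.45     0.60    -0.45]
  [  -0.15    -0.05     0.65]
Cofactors of I−A, C_ij = (−1)^(i+j)·(minor ij) (rows/columns in the sector order above):
  C_11 = (0.60)(0.65) − (-0.45)(-0.05) = 0.3675
  C_12 = −[(-0.45)(0.65) − (-0.45)(-0.15)] = 0.3600
  C_13 = (-0.45)(-0.05) − (0.60)(-0.15) = 0.1125
  C_21 = −[(-0.40)(0.65) − (-0.05)(-0.05)] = 0.2625
  C_22 = (0.95)(0.65) − (-0.05)(-0.15) = 0.6100
  C_23 = −[(0.95)(-0.05) − (-0.40)(-0.15)] = 0.1075
  C_31 = (-0.40)(-0.45) − (-0.05)(0.60) = 0.2100
  C_32 = −[(0.95)(-0.45) − (-0.05)(-0.45)] = 0.4500
  C_33 = (0.95)(0.60) − (-0.40)(-0.45) = 0.3900
det(I−A) = Σ_j (I−A)_1j·C_1j = (0.95)(0.3675) + (-0.40)(0.3600) + (-0.05)(0.1125) = 0.1995
adj(I−A) = Cᵀ =
  [ 0.3675   0.2625   0.2100]
  [ 0.3600   0.6100   0.4500]
  [ 0.1125   0.1075   0.3900]
(I − A)⁻¹ = adj(I−A) / det(I−A) ≈
  [   1.8421     1.3158     1.0526]
  [   1.8045     3.0576     2.2556]
  [   0.5639     0.5388     1.9549]
The output multiplier for sector j is the column-j sum of the Leontief inverse (I − A)⁻¹ = adj(I−A) / det(I−A).
Column 3 of adj(I−A): (0.2100, 0.4500, 0.3900); det(I−A) = 0.1995.
m_3 = (0.2100 + 0.4500 + 0.3900) / 0.1995 = 1.05 / 0.1995 ≈ 5.263.

m_3 = 5.263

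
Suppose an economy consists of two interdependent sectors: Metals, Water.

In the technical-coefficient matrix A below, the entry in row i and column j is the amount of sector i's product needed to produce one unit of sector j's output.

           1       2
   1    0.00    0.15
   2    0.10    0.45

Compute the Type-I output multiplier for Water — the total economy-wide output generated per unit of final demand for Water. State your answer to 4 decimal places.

I − A =
  [   1.00    -0.15]
  [  -0.10     0.55]
det(I−A) = (1.00)(0.55) − (-0.15)(-0.10) = 0.5350
adj(I−A) = [[0.55, 0.15], [0.10, 1.00]]
(I − A)⁻¹ = adj(I−A) / det(I−A) ≈
  [   1.02804     0.28037]
  [   0.18692     1.86916]
The output multiplier for sector j is the column-j sum of the Leontief inverse (I − A)⁻¹ = adj(I−A) / det(I−A).
Column 2 of adj(I−A): (0.15, 1.00); det(I−A) = 0.5350.
m_2 = (0.15 + 1.00) / 0.5350 = 1.15 / 0.5350 ≈ 2.1495.

m_2 = 2.1495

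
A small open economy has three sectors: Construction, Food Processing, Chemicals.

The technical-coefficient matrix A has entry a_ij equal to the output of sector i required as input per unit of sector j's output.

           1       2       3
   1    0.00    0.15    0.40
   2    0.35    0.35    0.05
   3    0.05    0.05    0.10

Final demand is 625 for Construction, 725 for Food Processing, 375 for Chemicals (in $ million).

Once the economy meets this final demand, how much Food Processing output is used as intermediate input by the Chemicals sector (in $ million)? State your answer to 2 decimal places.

z_23 = 28.84

I − A =
  [   1.00    -0.15    -0.40]
  [  -0.35     0.65    -0.05]
  [  -0.05    -0.05     0.90]
Cofactors of I−A, C_ij = (−1)^(i+j)·(minor ij) (rows/columns in the sector order above):
  C_11 = (0.65)(0.90) − (-0.05)(-0.05) = 0.5825
  C_12 = −[(-0.35)(0.90) − (-0.05)(-0.05)] = 0.3175
  C_13 = (-0.35)(-0.05) − (0.65)(-0.05) = 0.0500
  C_21 = −[(-0.15)(0.90) − (-0.40)(-0.05)] = 0.1550
  C_22 = (1.00)(0.90) − (-0.40)(-0.05) = 0.8800
  C_23 = −[(1.00)(-0.05) − (-0.15)(-0.05)] = 0.0575
  C_31 = (-0.15)(-0.05) − (-0.40)(0.65) = 0.2675
  C_32 = −[(1.00)(-0.05) − (-0.40)(-0.35)] = 0.1900
  C_33 = (1.00)(0.65) − (-0.15)(-0.35) = 0.5975
det(I−A) = Σ_j (I−A)_1j·C_1j = (1.00)(0.5825) + (-0.15)(0.3175) + (-0.40)(0.0500) = 0.514875
adj(I−A) = Cᵀ =
  [ 0.5825   0.1550   0.2675]
  [ 0.3175   0.8800   0.1900]
  [ 0.0500   0.0575   0.5975]
(I − A)⁻¹ = adj(I−A) / det(I−A) ≈
  [   1.1313     0.3010     0.5195]
  [   0.6167     1.7092     0.3690]
  [   0.0971     0.1117     1.1605]
First solve x = (I − A)⁻¹ d = adj(I−A)·d / det(I−A); in particular x_3 = (0.0500·625 + 0.0575·725 + 0.5975·375) / 0.514875 = 297.00 / 0.514875 ≈ 576.8390.
Intermediate flow from 2 to 3: z_23 = a_23 · x_3 = 0.05 × 297.00 / 0.514875 = 14.85 / 0.514875 ≈ 28.84.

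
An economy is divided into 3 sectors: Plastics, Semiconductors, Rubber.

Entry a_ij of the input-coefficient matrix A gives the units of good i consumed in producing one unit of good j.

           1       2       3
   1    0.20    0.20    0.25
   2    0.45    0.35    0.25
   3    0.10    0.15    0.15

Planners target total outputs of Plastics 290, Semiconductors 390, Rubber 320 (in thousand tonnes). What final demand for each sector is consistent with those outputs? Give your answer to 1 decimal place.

d_1 = 74.0, d_2 = 43.0, d_3 = 184.5

I − A =
  [   0.80    -0.20    -0.25]
  [  -0.45     0.65    -0.25]
  [  -0.10    -0.15     0.85]
d = (I − A) x:
  d_1 = (+0.80)·290 + (-0.20)·390 + (-0.25)·320 = 74.0
  d_2 = (-0.45)·290 + (+0.65)·390 + (-0.25)·320 = 43.0
  d_3 = (-0.10)·290 + (-0.15)·390 + (+0.85)·320 = 184.5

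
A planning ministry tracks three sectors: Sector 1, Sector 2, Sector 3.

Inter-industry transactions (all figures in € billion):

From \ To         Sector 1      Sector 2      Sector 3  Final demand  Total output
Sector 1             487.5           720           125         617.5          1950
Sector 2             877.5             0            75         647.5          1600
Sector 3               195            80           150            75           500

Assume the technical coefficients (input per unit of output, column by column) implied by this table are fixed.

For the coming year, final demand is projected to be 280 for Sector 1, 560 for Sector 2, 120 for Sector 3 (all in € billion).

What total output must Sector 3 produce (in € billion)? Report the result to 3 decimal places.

Technical coefficients a_ij = z_ij / X_j:
  a_11 = 487.5/1950 = 0.25, a_21 = 877.5/1950 = 0.45, a_31 = 195/1950 = 0.10
  a_12 = 720/1600 = 0.45, a_22 = 0/1600 = 0.00, a_32 = 80/1600 = 0.05
  a_13 = 125/500 = 0.25, a_23 = 75/500 = 0.15, a_33 = 150/500 = 0.30
I − A =
  [   0.75    -0.45    -0.25]
  [  -0.45     1.00    -0.15]
  [  -0.10    -0.05     0.70]
Cofactors of I−A, C_ij = (−1)^(i+j)·(minor ij) (rows/columns in the sector order above):
  C_11 = (1.00)(0.70) − (-0.15)(-0.05) = 0.6925
  C_12 = −[(-0.45)(0.70) − (-0.15)(-0.10)] = 0.3300
  C_13 = (-0.45)(-0.05) − (1.00)(-0.10) = 0.1225
  C_21 = −[(-0.45)(0.70) − (-0.25)(-0.05)] = 0.3275
  C_22 = (0.75)(0.70) − (-0.25)(-0.10) = 0.5000
  C_23 = −[(0.75)(-0.05) − (-0.45)(-0.10)] = 0.0825
  C_31 = (-0.45)(-0.15) − (-0.25)(1.00) = 0.3175
  C_32 = −[(0.75)(-0.15) − (-0.25)(-0.45)] = 0.2250
  C_33 = (0.75)(1.00) − (-0.45)(-0.45) = 0.5475
det(I−A) = Σ_j (I−A)_1j·C_1j = (0.75)(0.6925) + (-0.45)(0.3300) + (-0.25)(0.1225) = 0.34025
adj(I−A) = Cᵀ =
  [ 0.6925   0.3275   0.3175]
  [ 0.3300   0.5000   0.2250]
  [ 0.1225   0.0825   0.5475]
(I − A)⁻¹ = adj(I−A) / det(I−A) ≈
  [   2.0353     0.9625     0.9331]
  [   0.9699     1.4695     0.6613]
  [   0.3600     0.2425     1.6091]
x = (I − A)⁻¹ d = adj(I−A)·d / det(I−A), with det(I−A) = 0.34025:
  x_1 = (0.6925·280 + 0.3275·560 + 0.3175·120) / 0.34025 = 415.40 / 0.34025 ≈ 1220.867
  x_2 = (0.3300·280 + 0.5000·560 + 0.2250·120) / 0.34025 = 399.40 / 0.34025 ≈ 1173.843
  x_3 = (0.1225·280 + 0.0825·560 + 0.5475·120) / 0.34025 = 146.20 / 0.34025 ≈ 429.684

x_3 = 429.684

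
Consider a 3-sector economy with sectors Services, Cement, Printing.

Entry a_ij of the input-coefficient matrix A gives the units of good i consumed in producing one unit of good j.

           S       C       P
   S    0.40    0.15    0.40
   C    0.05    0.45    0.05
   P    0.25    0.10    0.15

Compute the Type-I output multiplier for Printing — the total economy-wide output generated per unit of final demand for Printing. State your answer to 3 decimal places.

m_P = 2.827

I − A =
  [   0.60    -0.15    -0.40]
  [  -0.05     0.55    -0.05]
  [  -0.25    -0.10     0.85]
Cofactors of I−A, C_ij = (−1)^(i+j)·(minor ij) (rows/columns in the sector order above):
  C_11 = (0.55)(0.85) − (-0.05)(-0.10) = 0.4625
  C_12 = −[(-0.05)(0.85) − (-0.05)(-0.25)] = 0.0550
  C_13 = (-0.05)(-0.10) − (0.55)(-0.25) = 0.1425
  C_21 = −[(-0.15)(0.85) − (-0.40)(-0.10)] = 0.1675
  C_22 = (0.60)(0.85) − (-0.40)(-0.25) = 0.4100
  C_23 = −[(0.60)(-0.10) − (-0.15)(-0.25)] = 0.0975
  C_31 = (-0.15)(-0.05) − (-0.40)(0.55) = 0.2275
  C_32 = −[(0.60)(-0.05) − (-0.40)(-0.05)] = 0.0500
  C_33 = (0.60)(0.55) − (-0.15)(-0.05) = 0.3225
det(I−A) = Σ_j (I−A)_1j·C_1j = (0.60)(0.4625) + (-0.15)(0.0550) + (-0.40)(0.1425) = 0.21225
adj(I−A) = Cᵀ =
  [ 0.4625   0.1675   0.2275]
  [ 0.0550   0.4100   0.0500]
  [ 0.1425   0.0975   0.3225]
(I − A)⁻¹ = adj(I−A) / det(I−A) ≈
  [   2.1790     0.7892     1.0718]
  [   0.2591     1.9317     0.2356]
  [   0.6714     0.4594     1.5194]
The output multiplier for sector j is the column-j sum of the Leontief inverse (I − A)⁻¹ = adj(I−A) / det(I−A).
Column P of adj(I−A): (0.2275, 0.0500, 0.3225); det(I−A) = 0.21225.
m_P = (0.2275 + 0.0500 + 0.3225) / 0.21225 = 0.60 / 0.21225 ≈ 2.827.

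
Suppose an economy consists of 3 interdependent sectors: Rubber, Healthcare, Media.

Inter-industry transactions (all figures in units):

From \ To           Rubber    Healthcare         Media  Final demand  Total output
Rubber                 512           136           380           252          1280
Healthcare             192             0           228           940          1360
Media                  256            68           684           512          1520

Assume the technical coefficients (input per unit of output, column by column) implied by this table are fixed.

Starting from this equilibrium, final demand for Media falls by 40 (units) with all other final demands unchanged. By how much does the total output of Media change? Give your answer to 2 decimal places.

Technical coefficients a_ij = z_ij / X_j:
  a_RR = 512/1280 = 0.40, a_HR = 192/1280 = 0.15, a_MR = 256/1280 = 0.20
  a_RH = 136/1360 = 0.10, a_HH = 0/1360 = 0.00, a_MH = 68/1360 = 0.05
  a_RM = 380/1520 = 0.25, a_HM = 228/1520 = 0.15, a_MM = 684/1520 = 0.45
I − A =
  [   0.60    -0.10    -0.25]
  [  -0.15     1.00    -0.15]
  [  -0.20    -0.05     0.55]
Cofactors of I−A, C_ij = (−1)^(i+j)·(minor ij) (rows/columns in the sector order above):
  C_11 = (1.00)(0.55) − (-0.15)(-0.05) = 0.5425
  C_12 = −[(-0.15)(0.55) − (-0.15)(-0.20)] = 0.1125
  C_13 = (-0.15)(-0.05) − (1.00)(-0.20) = 0.2075
  C_21 = −[(-0.10)(0.55) − (-0.25)(-0.05)] = 0.0675
  C_22 = (0.60)(0.55) − (-0.25)(-0.20) = 0.2800
  C_23 = −[(0.60)(-0.05) − (-0.10)(-0.20)] = 0.0500
  C_31 = (-0.10)(-0.15) − (-0.25)(1.00) = 0.2650
  C_32 = −[(0.60)(-0.15) − (-0.25)(-0.15)] = 0.1275
  C_33 = (0.60)(1.00) − (-0.10)(-0.15) = 0.5850
det(I−A) = Σ_j (I−A)_1j·C_1j = (0.60)(0.5425) + (-0.10)(0.1125) + (-0.25)(0.2075) = 0.262375
adj(I−A) = Cᵀ =
  [ 0.5425   0.0675   0.2650]
  [ 0.1125   0.2800   0.1275]
  [ 0.2075   0.0500   0.5850]
(I − A)⁻¹ = adj(I−A) / det(I−A) ≈
  [   2.0677     0.2573     1.0100]
  [   0.4288     1.0672     0.4859]
  [   0.7909     0.1906     2.2296]
Δx = (I − A)⁻¹ Δd with Δd having -40 in the Media component and 0 elsewhere.
So Δx_M = L_MM · (-40), where L_MM = adj(I−A)_MM / det(I−A) = 0.5850 / 0.262375.
Δx_M = 0.5850 × (-40) / 0.262375 = -23.40 / 0.262375 ≈ -89.19.

Δx_M = -89.19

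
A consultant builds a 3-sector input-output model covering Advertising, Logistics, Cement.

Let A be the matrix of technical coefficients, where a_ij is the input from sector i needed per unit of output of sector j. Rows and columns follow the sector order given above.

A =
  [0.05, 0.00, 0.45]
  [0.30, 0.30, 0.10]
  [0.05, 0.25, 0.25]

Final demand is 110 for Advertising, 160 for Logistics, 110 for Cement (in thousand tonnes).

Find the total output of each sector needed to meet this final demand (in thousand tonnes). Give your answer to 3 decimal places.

I − A =
  [   0.95     0.00    -0.45]
  [  -0.30     0.70    -0.10]
  [  -0.05    -0.25     0.75]
Cofactors of I−A, C_ij = (−1)^(i+j)·(minor ij) (rows/columns in the sector order above):
  C_11 = (0.70)(0.75) − (-0.10)(-0.25) = 0.5000
  C_12 = −[(-0.30)(0.75) − (-0.10)(-0.05)] = 0.2300
  C_13 = (-0.30)(-0.25) − (0.70)(-0.05) = 0.1100
  C_21 = −[(0.00)(0.75) − (-0.45)(-0.25)] = 0.1125
  C_22 = (0.95)(0.75) − (-0.45)(-0.05) = 0.6900
  C_23 = −[(0.95)(-0.25) − (0.00)(-0.05)] = 0.2375
  C_31 = (0.00)(-0.10) − (-0.45)(0.70) = 0.3150
  C_32 = −[(0.95)(-0.10) − (-0.45)(-0.30)] = 0.2300
  C_33 = (0.95)(0.70) − (0.00)(-0.30) = 0.6650
det(I−A) = Σ_j (I−A)_1j·C_1j = (0.95)(0.5000) + (0.00)(0.2300) + (-0.45)(0.1100) = 0.4255
adj(I−A) = Cᵀ =
  [ 0.5000   0.1125   0.3150]
  [ 0.2300   0.6900   0.2300]
  [ 0.1100   0.2375   0.6650]
(I − A)⁻¹ = adj(I−A) / det(I−A) ≈
  [   1.1751     0.2644     0.7403]
  [   0.5405     1.6216     0.5405]
  [   0.2585     0.5582     1.5629]
x = (I − A)⁻¹ d = adj(I−A)·d / det(I−A), with det(I−A) = 0.4255:
  x_1 = (0.5000·110 + 0.1125·160 + 0.3150·110) / 0.4255 = 107.65 / 0.4255 ≈ 252.996
  x_2 = (0.2300·110 + 0.6900·160 + 0.2300·110) / 0.4255 = 161.00 / 0.4255 ≈ 378.378
  x_3 = (0.1100·110 + 0.2375·160 + 0.6650·110) / 0.4255 = 123.25 / 0.4255 ≈ 289.659

x_1 = 252.996, x_2 = 378.378, x_3 = 289.659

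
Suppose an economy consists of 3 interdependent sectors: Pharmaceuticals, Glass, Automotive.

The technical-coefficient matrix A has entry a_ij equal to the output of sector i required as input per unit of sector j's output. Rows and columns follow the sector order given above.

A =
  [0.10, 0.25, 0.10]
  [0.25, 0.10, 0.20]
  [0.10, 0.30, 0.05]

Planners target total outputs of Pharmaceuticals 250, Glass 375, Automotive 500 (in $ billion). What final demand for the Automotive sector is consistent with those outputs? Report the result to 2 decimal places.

d_3 = 337.50

I − A =
  [   0.90    -0.25    -0.10]
  [  -0.25     0.90    -0.20]
  [  -0.10    -0.30     0.95]
d = (I − A) x:
  d_1 = (+0.90)·250 + (-0.25)·375 + (-0.10)·500 = 81.25
  d_2 = (-0.25)·250 + (+0.90)·375 + (-0.20)·500 = 175.00
  d_3 = (-0.10)·250 + (-0.30)·375 + (+0.95)·500 = 337.50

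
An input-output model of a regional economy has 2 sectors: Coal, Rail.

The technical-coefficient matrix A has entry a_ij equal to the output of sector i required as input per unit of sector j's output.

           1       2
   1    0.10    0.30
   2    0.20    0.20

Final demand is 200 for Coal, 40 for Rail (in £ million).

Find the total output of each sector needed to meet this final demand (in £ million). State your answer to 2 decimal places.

x_1 = 260.61, x_2 = 115.15

I − A =
  [   0.90    -0.30]
  [  -0.20     0.80]
det(I−A) = (0.90)(0.80) − (-0.30)(-0.20) = 0.6600
adj(I−A) = [[0.80, 0.30], [0.20, 0.90]]
(I − A)⁻¹ = adj(I−A) / det(I−A) ≈
  [   1.2121     0.4545]
  [   0.3030     1.3636]
x = (I − A)⁻¹ d = adj(I−A)·d / det(I−A), with det(I−A) = 0.6600:
  x_1 = (0.80·200 + 0.30·40) / 0.6600 = 172.00 / 0.6600 ≈ 260.61
  x_2 = (0.20·200 + 0.90·40) / 0.6600 = 76.00 / 0.6600 ≈ 115.15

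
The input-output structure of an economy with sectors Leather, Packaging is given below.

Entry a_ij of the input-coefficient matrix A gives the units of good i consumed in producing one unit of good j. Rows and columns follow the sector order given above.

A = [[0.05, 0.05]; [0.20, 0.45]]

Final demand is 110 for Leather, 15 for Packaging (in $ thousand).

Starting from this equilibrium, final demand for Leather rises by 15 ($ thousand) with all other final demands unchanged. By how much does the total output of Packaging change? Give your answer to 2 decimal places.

Δx_P = 5.85

I − A =
  [   0.95    -0.05]
  [  -0.20     0.55]
det(I−A) = (0.95)(0.55) − (-0.05)(-0.20) = 0.5125
adj(I−A) = [[0.55, 0.05], [0.20, 0.95]]
(I − A)⁻¹ = adj(I−A) / det(I−A) ≈
  [   1.0732     0.0976]
  [   0.3902     1.8537]
Δx = (I − A)⁻¹ Δd with Δd having +15 in the Leather component and 0 elsewhere.
So Δx_P = L_PL · (+15), where L_PL = adj(I−A)_PL / det(I−A) = 0.20 / 0.5125.
Δx_P = 0.20 × (+15) / 0.5125 = 3.00 / 0.5125 ≈ 5.85.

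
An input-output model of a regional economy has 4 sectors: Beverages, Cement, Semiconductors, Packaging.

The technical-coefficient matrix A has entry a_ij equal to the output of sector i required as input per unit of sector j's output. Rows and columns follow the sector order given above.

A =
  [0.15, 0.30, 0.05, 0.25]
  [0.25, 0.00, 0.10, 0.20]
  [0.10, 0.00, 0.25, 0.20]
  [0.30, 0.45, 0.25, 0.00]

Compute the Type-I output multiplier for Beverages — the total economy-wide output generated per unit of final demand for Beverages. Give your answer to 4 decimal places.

I − A =
  [   0.85    -0.30    -0.05    -0.25]
  [  -0.25     1.00    -0.10    -0.20]
  [  -0.10     0.00     0.75    -0.20]
  [  -0.30    -0.45    -0.25     1.00]
Compute the cofactors C_ij = (−1)^(i+j)·(3×3 minor ij) of I−A; the adjugate is their transpose:
adj(I−A) = Cᵀ =
  [ 0.623500   0.298875   0.164250   0.248500]
  [ 0.241000   0.524500   0.151125   0.195375]
  [ 0.173500   0.135750   0.577375   0.186000]
  [ 0.338875   0.359625   0.261625   0.573250]
det(I−A) = Σ_j (I−A)_1j·C_1j = (0.85)(0.623500) + (-0.30)(0.241000) + (-0.05)(0.173500) + (-0.25)(0.338875) = 0.36428125
(I − A)⁻¹ = adj(I−A) / det(I−A) ≈
  [   1.71159     0.82045     0.45089     0.68217]
  [   0.66158     1.43982     0.41486     0.53633]
  [   0.47628     0.37265     1.58497     0.51059]
  [   0.93026     0.98722     0.71820     1.57365]
The output multiplier for sector j is the column-j sum of the Leontief inverse (I − A)⁻¹ = adj(I−A) / det(I−A).
Column 1 of adj(I−A): (0.623500, 0.241000, 0.173500, 0.338875); det(I−A) = 0.36428125.
m_1 = (0.623500 + 0.241000 + 0.173500 + 0.338875) / 0.36428125 = 1.376875 / 0.36428125 ≈ 3.7797.

m_1 = 3.7797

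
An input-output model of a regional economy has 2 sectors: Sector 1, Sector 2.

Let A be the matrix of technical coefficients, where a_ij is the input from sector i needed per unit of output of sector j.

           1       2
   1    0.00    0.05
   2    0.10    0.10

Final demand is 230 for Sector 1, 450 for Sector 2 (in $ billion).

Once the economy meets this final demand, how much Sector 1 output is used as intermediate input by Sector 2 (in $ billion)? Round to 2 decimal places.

I − A =
  [   1.00    -0.05]
  [  -0.10     0.90]
det(I−A) = (1.00)(0.90) − (-0.05)(-0.10) = 0.8950
adj(I−A) = [[0.90, 0.05], [0.10, 1.00]]
(I − A)⁻¹ = adj(I−A) / det(I−A) ≈
  [   1.0056     0.0559]
  [   0.1117     1.1173]
First solve x = (I − A)⁻¹ d = adj(I−A)·d / det(I−A); in particular x_2 = (0.10·230 + 1.00·450) / 0.8950 = 473.00 / 0.8950 ≈ 528.4916.
Intermediate flow from 1 to 2: z_12 = a_12 · x_2 = 0.05 × 473.00 / 0.8950 = 23.65 / 0.8950 ≈ 26.42.

z_12 = 26.42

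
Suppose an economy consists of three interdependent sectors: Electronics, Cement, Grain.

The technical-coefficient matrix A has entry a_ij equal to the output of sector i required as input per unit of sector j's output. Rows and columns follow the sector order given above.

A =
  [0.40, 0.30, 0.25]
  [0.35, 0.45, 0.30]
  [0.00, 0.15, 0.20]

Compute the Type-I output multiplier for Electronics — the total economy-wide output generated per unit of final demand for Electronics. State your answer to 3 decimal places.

m_1 = 5.201

I − A =
  [   0.60    -0.30    -0.25]
  [  -0.35     0.55    -0.30]
  [   0.00    -0.15     0.80]
Cofactors of I−A, C_ij = (−1)^(i+j)·(minor ij) (rows/columns in the sector order above):
  C_11 = (0.55)(0.80) − (-0.30)(-0.15) = 0.3950
  C_12 = −[(-0.35)(0.80) − (-0.30)(0.00)] = 0.2800
  C_13 = (-0.35)(-0.15) − (0.55)(0.00) = 0.0525
  C_21 = −[(-0.30)(0.80) − (-0.25)(-0.15)] = 0.2775
  C_22 = (0.60)(0.80) − (-0.25)(0.00) = 0.4800
  C_23 = −[(0.60)(-0.15) − (-0.30)(0.00)] = 0.0900
  C_31 = (-0.30)(-0.30) − (-0.25)(0.55) = 0.2275
  C_32 = −[(0.60)(-0.30) − (-0.25)(-0.35)] = 0.2675
  C_33 = (0.60)(0.55) − (-0.30)(-0.35) = 0.2250
det(I−A) = Σ_j (I−A)_1j·C_1j = (0.60)(0.3950) + (-0.30)(0.2800) + (-0.25)(0.0525) = 0.139875
adj(I−A) = Cᵀ =
  [ 0.3950   0.2775   0.2275]
  [ 0.2800   0.4800   0.2675]
  [ 0.0525   0.0900   0.2250]
(I − A)⁻¹ = adj(I−A) / det(I−A) ≈
  [   2.8239     1.9839     1.6265]
  [   2.0018     3.4316     1.9124]
  [   0.3753     0.6434     1.6086]
The output multiplier for sector j is the column-j sum of the Leontief inverse (I − A)⁻¹ = adj(I−A) / det(I−A).
Column 1 of adj(I−A): (0.3950, 0.2800, 0.0525); det(I−A) = 0.139875.
m_1 = (0.3950 + 0.2800 + 0.0525) / 0.139875 = 0.7275 / 0.139875 ≈ 5.201.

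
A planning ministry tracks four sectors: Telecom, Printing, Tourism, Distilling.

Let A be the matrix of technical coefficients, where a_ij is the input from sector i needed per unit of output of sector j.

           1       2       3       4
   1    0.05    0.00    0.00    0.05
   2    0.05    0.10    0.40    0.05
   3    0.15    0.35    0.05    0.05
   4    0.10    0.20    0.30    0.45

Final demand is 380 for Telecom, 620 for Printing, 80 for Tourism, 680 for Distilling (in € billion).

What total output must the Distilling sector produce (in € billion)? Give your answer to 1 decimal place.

I − A =
  [   0.95     0.00     0.00    -0.05]
  [  -0.05     0.90    -0.40    -0.05]
  [  -0.15    -0.35     0.95    -0.05]
  [  -0.10    -0.20    -0.30     0.55]
Compute the cofactors C_ij = (−1)^(i+j)·(3×3 minor ij) of I−A; the adjugate is their transpose:
adj(I−A) = Cᵀ =
  [ 0.361000   0.014750   0.017500   0.035750]
  [ 0.067375   0.475125   0.222000   0.069500]
  [ 0.089125   0.192125   0.455750   0.067000]
  [ 0.138750   0.280250   0.332500   0.679250]
det(I−A) = Σ_j (I−A)_1j·C_1j = (0.95)(0.361000) + (0.00)(0.067375) + (0.00)(0.089125) + (-0.05)(0.138750) = 0.3360125
(I − A)⁻¹ = adj(I−A) / det(I−A) ≈
  [   1.0744     0.0439     0.0521     0.1064]
  [   0.2005     1.4140     0.6607     0.2068]
  [   0.2652     0.5718     1.3563     0.1994]
  [   0.4129     0.8340     0.9895     2.0215]
x = (I − A)⁻¹ d = adj(I−A)·d / det(I−A), with det(I−A) = 0.3360125:
  x_1 = (0.361000·380 + 0.014750·620 + 0.017500·80 + 0.035750·680) / 0.3360125 = 172.035 / 0.3360125 ≈ 512.0
  x_2 = (0.067375·380 + 0.475125·620 + 0.222000·80 + 0.069500·680) / 0.3360125 = 385.20 / 0.3360125 ≈ 1146.4
  x_3 = (0.089125·380 + 0.192125·620 + 0.455750·80 + 0.067000·680) / 0.3360125 = 235.005 / 0.3360125 ≈ 699.4
  x_4 = (0.138750·380 + 0.280250·620 + 0.332500·80 + 0.679250·680) / 0.3360125 = 714.97 / 0.3360125 ≈ 2127.8

x_4 = 2127.8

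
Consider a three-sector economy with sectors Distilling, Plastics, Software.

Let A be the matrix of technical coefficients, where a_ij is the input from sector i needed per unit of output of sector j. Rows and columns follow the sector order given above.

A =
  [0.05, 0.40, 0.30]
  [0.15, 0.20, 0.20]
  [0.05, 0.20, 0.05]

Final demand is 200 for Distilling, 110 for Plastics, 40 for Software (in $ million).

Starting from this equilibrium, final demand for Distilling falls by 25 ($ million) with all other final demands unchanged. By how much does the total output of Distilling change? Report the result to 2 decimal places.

I − A =
  [   0.95    -0.40    -0.30]
  [  -0.15     0.80    -0.20]
  [  -0.05    -0.20     0.95]
Cofactors of I−A, C_ij = (−1)^(i+j)·(minor ij) (rows/columns in the sector order above):
  C_11 = (0.80)(0.95) − (-0.20)(-0.20) = 0.7200
  C_12 = −[(-0.15)(0.95) − (-0.20)(-0.05)] = 0.1525
  C_13 = (-0.15)(-0.20) − (0.80)(-0.05) = 0.0700
  C_21 = −[(-0.40)(0.95) − (-0.30)(-0.20)] = 0.4400
  C_22 = (0.95)(0.95) − (-0.30)(-0.05) = 0.8875
  C_23 = −[(0.95)(-0.20) − (-0.40)(-0.05)] = 0.2100
  C_31 = (-0.40)(-0.20) − (-0.30)(0.80) = 0.3200
  C_32 = −[(0.95)(-0.20) − (-0.30)(-0.15)] = 0.2350
  C_33 = (0.95)(0.80) − (-0.40)(-0.15) = 0.7000
det(I−A) = Σ_j (I−A)_1j·C_1j = (0.95)(0.7200) + (-0.40)(0.1525) + (-0.30)(0.0700) = 0.6020
adj(I−A) = Cᵀ =
  [ 0.7200   0.4400   0.3200]
  [ 0.1525   0.8875   0.2350]
  [ 0.0700   0.2100   0.7000]
(I − A)⁻¹ = adj(I−A) / det(I−A) ≈
  [   1.1960     0.7309     0.5316]
  [   0.2533     1.4743     0.3904]
  [   0.1163     0.3488     1.1628]
Δx = (I − A)⁻¹ Δd with Δd having -25 in the Distilling component and 0 elsewhere.
So Δx_1 = L_11 · (-25), where L_11 = adj(I−A)_11 / det(I−A) = 0.7200 / 0.6020.
Δx_1 = 0.7200 × (-25) / 0.6020 = -18.00 / 0.6020 ≈ -29.90.

Δx_1 = -29.90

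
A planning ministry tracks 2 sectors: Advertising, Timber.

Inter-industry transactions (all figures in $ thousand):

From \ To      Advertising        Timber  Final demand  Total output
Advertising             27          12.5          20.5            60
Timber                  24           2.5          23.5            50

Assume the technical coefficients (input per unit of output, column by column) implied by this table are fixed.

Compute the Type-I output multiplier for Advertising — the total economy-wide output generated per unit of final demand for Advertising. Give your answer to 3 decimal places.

Technical coefficients a_ij = z_ij / X_j:
  a_AA = 27/60 = 0.45, a_TA = 24/60 = 0.40
  a_AT = 12.5/50 = 0.25, a_TT = 2.5/50 = 0.05
I − A =
  [   0.55    -0.25]
  [  -0.40     0.95]
det(I−A) = (0.55)(0.95) − (-0.25)(-0.40) = 0.4225
adj(I−A) = [[0.95, 0.25], [0.40, 0.55]]
(I − A)⁻¹ = adj(I−A) / det(I−A) ≈
  [   2.2485     0.5917]
  [   0.9467     1.3018]
The output multiplier for sector j is the column-j sum of the Leontief inverse (I − A)⁻¹ = adj(I−A) / det(I−A).
Column A of adj(I−A): (0.95, 0.40); det(I−A) = 0.4225.
m_A = (0.95 + 0.40) / 0.4225 = 1.35 / 0.4225 ≈ 3.195.

m_A = 3.195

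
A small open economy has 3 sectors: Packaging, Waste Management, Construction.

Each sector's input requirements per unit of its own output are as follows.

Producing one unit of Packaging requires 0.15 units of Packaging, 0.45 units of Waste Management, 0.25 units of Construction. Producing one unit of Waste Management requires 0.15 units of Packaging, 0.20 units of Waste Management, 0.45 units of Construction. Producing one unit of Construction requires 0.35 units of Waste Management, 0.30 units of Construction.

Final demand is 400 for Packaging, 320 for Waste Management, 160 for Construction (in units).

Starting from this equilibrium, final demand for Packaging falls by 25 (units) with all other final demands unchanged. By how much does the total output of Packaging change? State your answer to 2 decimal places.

Δx_1 = -35.71

I − A =
  [   0.85    -0.15     0.00]
  [  -0.45     0.80    -0.35]
  [  -0.25    -0.45     0.70]
Cofactors of I−A, C_ij = (−1)^(i+j)·(minor ij) (rows/columns in the sector order above):
  C_11 = (0.80)(0.70) − (-0.35)(-0.45) = 0.4025
  C_12 = −[(-0.45)(0.70) − (-0.35)(-0.25)] = 0.4025
  C_13 = (-0.45)(-0.45) − (0.80)(-0.25) = 0.4025
  C_21 = −[(-0.15)(0.70) − (0.00)(-0.45)] = 0.1050
  C_22 = (0.85)(0.70) − (0.00)(-0.25) = 0.5950
  C_23 = −[(0.85)(-0.45) − (-0.15)(-0.25)] = 0.4200
  C_31 = (-0.15)(-0.35) − (0.00)(0.80) = 0.0525
  C_32 = −[(0.85)(-0.35) − (0.00)(-0.45)] = 0.2975
  C_33 = (0.85)(0.80) − (-0.15)(-0.45) = 0.6125
det(I−A) = Σ_j (I−A)_1j·C_1j = (0.85)(0.4025) + (-0.15)(0.4025) + (0.00)(0.4025) = 0.28175
adj(I−A) = Cᵀ =
  [ 0.4025   0.1050   0.0525]
  [ 0.4025   0.5950   0.2975]
  [ 0.4025   0.4200   0.6125]
(I − A)⁻¹ = adj(I−A) / det(I−A) ≈
  [   1.4286     0.3727     0.1863]
  [   1.4286     2.1118     1.0559]
  [   1.4286     1.4907     2.1739]
Δx = (I − A)⁻¹ Δd with Δd having -25 in the Packaging component and 0 elsewhere.
So Δx_1 = L_11 · (-25), where L_11 = adj(I−A)_11 / det(I−A) = 0.4025 / 0.28175.
Δx_1 = 0.4025 × (-25) / 0.28175 = -10.0625 / 0.28175 ≈ -35.71.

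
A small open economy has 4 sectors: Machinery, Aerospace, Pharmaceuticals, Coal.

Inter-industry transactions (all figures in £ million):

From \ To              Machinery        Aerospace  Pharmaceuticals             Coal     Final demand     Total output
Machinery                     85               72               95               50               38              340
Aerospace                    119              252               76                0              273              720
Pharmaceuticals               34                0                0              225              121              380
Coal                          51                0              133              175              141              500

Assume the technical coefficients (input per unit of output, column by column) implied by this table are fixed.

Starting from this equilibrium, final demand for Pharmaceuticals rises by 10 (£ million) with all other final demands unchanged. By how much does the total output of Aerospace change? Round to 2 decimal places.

Technical coefficients a_ij = z_ij / X_j:
  a_11 = 85/340 = 0.25, a_21 = 119/340 = 0.35, a_31 = 34/340 = 0.10, a_41 = 51/340 = 0.15
  a_12 = 72/720 = 0.10, a_22 = 252/720 = 0.35, a_32 = 0/720 = 0.00, a_42 = 0/720 = 0.00
  a_13 = 95/380 = 0.25, a_23 = 76/380 = 0.20, a_33 = 0/380 = 0.00, a_43 = 133/380 = 0.35
  a_14 = 50/500 = 0.10, a_24 = 0/500 = 0.00, a_34 = 225/500 = 0.45, a_44 = 175/500 = 0.35
I − A =
  [   0.75    -0.10    -0.25    -0.10]
  [  -0.35     0.65    -0.20     0.00]
  [  -0.10     0.00     1.00    -0.45]
  [  -0.15     0.00    -0.35     0.65]
Compute the cofactors C_ij = (−1)^(i+j)·(3×3 minor ij) of I−A; the adjugate is their transpose:
adj(I−A) = Cᵀ =
  [ 0.320125   0.049250   0.141375   0.147125]
  [ 0.198875   0.317750   0.163625   0.143875]
  [ 0.086125   0.013250   0.284375   0.210125]
  [ 0.120250   0.018500   0.185750   0.434250]
det(I−A) = Σ_j (I−A)_1j·C_1j = (0.75)(0.320125) + (-0.10)(0.198875) + (-0.25)(0.086125) + (-0.10)(0.120250) = 0.18665
(I − A)⁻¹ = adj(I−A) / det(I−A) ≈
  [   1.7151     0.2639     0.7574     0.7882]
  [   1.0655     1.7024     0.8766     0.7708]
  [   0.4614     0.0710     1.5236     1.1258]
  [   0.6443     0.0991     0.9952     2.3265]
Δx = (I − A)⁻¹ Δd with Δd having +10 in the Pharmaceuticals component and 0 elsewhere.
So Δx_2 = L_23 · (+10), where L_23 = adj(I−A)_23 / det(I−A) = 0.163625 / 0.18665.
Δx_2 = 0.163625 × (+10) / 0.18665 = 1.63625 / 0.18665 ≈ 8.77.

Δx_2 = 8.77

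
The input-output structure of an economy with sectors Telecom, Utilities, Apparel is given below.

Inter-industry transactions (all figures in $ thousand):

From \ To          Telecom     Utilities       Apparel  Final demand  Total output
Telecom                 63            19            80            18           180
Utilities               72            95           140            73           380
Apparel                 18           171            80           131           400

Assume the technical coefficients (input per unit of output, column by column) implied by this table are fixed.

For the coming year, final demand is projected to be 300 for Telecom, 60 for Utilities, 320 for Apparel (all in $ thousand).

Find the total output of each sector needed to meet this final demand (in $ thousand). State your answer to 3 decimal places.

Technical coefficients a_ij = z_ij / X_j:
  a_TT = 63/180 = 0.35, a_UT = 72/180 = 0.40, a_AT = 18/180 = 0.10
  a_TU = 19/380 = 0.05, a_UU = 95/380 = 0.25, a_AU = 171/380 = 0.45
  a_TA = 80/400 = 0.20, a_UA = 140/400 = 0.35, a_AA = 80/400 = 0.20
I − A =
  [   0.65    -0.05    -0.20]
  [  -0.40     0.75    -0.35]
  [  -0.10    -0.45     0.80]
Cofactors of I−A, C_ij = (−1)^(i+j)·(minor ij) (rows/columns in the sector order above):
  C_11 = (0.75)(0.80) − (-0.35)(-0.45) = 0.4425
  C_12 = −[(-0.40)(0.80) − (-0.35)(-0.10)] = 0.3550
  C_13 = (-0.40)(-0.45) − (0.75)(-0.10) = 0.2550
  C_21 = −[(-0.05)(0.80) − (-0.20)(-0.45)] = 0.1300
  C_22 = (0.65)(0.80) − (-0.20)(-0.10) = 0.5000
  C_23 = −[(0.65)(-0.45) − (-0.05)(-0.10)] = 0.2975
  C_31 = (-0.05)(-0.35) − (-0.20)(0.75) = 0.1675
  C_32 = −[(0.65)(-0.35) − (-0.20)(-0.40)] = 0.3075
  C_33 = (0.65)(0.75) − (-0.05)(-0.40) = 0.4675
det(I−A) = Σ_j (I−A)_1j·C_1j = (0.65)(0.4425) + (-0.05)(0.3550) + (-0.20)(0.2550) = 0.218875
adj(I−A) = Cᵀ =
  [ 0.4425   0.1300   0.1675]
  [ 0.3550   0.5000   0.3075]
  [ 0.2550   0.2975   0.4675]
(I − A)⁻¹ = adj(I−A) / det(I−A) ≈
  [   2.0217     0.5939     0.7653]
  [   1.6219     2.2844     1.4049]
  [   1.1650     1.3592     2.1359]
x = (I − A)⁻¹ d = adj(I−A)·d / det(I−A), with det(I−A) = 0.218875:
  x_T = (0.4425·300 + 0.1300·60 + 0.1675·320) / 0.218875 = 194.15 / 0.218875 ≈ 887.036
  x_U = (0.3550·300 + 0.5000·60 + 0.3075·320) / 0.218875 = 234.90 / 0.218875 ≈ 1073.215
  x_A = (0.2550·300 + 0.2975·60 + 0.4675·320) / 0.218875 = 243.95 / 0.218875 ≈ 1114.563

x_T = 887.036, x_U = 1073.215, x_A = 1114.563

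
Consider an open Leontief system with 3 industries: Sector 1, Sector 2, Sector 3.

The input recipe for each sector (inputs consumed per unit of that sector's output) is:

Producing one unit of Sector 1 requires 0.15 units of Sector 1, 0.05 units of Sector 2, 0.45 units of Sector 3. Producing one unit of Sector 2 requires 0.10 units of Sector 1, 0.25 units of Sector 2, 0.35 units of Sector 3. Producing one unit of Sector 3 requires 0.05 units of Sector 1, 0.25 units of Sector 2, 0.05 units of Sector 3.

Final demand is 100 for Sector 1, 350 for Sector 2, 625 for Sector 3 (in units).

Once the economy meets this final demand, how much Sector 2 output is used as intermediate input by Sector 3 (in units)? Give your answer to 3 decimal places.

z_23 = 276.727

I − A =
  [   0.85    -0.10    -0.05]
  [  -0.05     0.75    -0.25]
  [  -0.45    -0.35     0.95]
Cofactors of I−A, C_ij = (−1)^(i+j)·(minor ij) (rows/columns in the sector order above):
  C_11 = (0.75)(0.95) − (-0.25)(-0.35) = 0.6250
  C_12 = −[(-0.05)(0.95) − (-0.25)(-0.45)] = 0.1600
  C_13 = (-0.05)(-0.35) − (0.75)(-0.45) = 0.3550
  C_21 = −[(-0.10)(0.95) − (-0.05)(-0.35)] = 0.1125
  C_22 = (0.85)(0.95) − (-0.05)(-0.45) = 0.7850
  C_23 = −[(0.85)(-0.35) − (-0.10)(-0.45)] = 0.3425
  C_31 = (-0.10)(-0.25) − (-0.05)(0.75) = 0.0625
  C_32 = −[(0.85)(-0.25) − (-0.05)(-0.05)] = 0.2150
  C_33 = (0.85)(0.75) − (-0.10)(-0.05) = 0.6325
det(I−A) = Σ_j (I−A)_1j·C_1j = (0.85)(0.6250) + (-0.10)(0.1600) + (-0.05)(0.3550) = 0.4975
adj(I−A) = Cᵀ =
  [ 0.6250   0.1125   0.0625]
  [ 0.1600   0.7850   0.2150]
  [ 0.3550   0.3425   0.6325]
(I − A)⁻¹ = adj(I−A) / det(I−A) ≈
  [   1.2563     0.2261     0.1256]
  [   0.3216     1.5779     0.4322]
  [   0.7136     0.6884     1.2714]
First solve x = (I − A)⁻¹ d = adj(I−A)·d / det(I−A); in particular x_3 = (0.3550·100 + 0.3425·350 + 0.6325·625) / 0.4975 = 550.6875 / 0.4975 ≈ 1106.90955.
Intermediate flow from 2 to 3: z_23 = a_23 · x_3 = 0.25 × 550.6875 / 0.4975 = 137.671875 / 0.4975 ≈ 276.727.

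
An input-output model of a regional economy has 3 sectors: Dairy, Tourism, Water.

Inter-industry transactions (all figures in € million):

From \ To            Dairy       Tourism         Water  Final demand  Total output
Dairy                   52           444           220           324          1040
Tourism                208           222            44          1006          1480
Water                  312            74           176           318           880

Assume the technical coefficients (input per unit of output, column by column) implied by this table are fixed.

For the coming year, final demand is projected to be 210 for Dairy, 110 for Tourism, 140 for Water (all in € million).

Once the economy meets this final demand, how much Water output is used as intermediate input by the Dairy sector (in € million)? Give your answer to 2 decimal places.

z_WD = 115.40

Technical coefficients a_ij = z_ij / X_j:
  a_DD = 52/1040 = 0.05, a_TD = 208/1040 = 0.20, a_WD = 312/1040 = 0.30
  a_DT = 444/1480 = 0.30, a_TT = 222/1480 = 0.15, a_WT = 74/1480 = 0.05
  a_DW = 220/880 = 0.25, a_TW = 44/880 = 0.05, a_WW = 176/880 = 0.20
I − A =
  [   0.95    -0.30    -0.25]
  [  -0.20     0.85    -0.05]
  [  -0.30    -0.05     0.80]
Cofactors of I−A, C_ij = (−1)^(i+j)·(minor ij) (rows/columns in the sector order above):
  C_11 = (0.85)(0.80) − (-0.05)(-0.05) = 0.6775
  C_12 = −[(-0.20)(0.80) − (-0.05)(-0.30)] = 0.1750
  C_13 = (-0.20)(-0.05) − (0.85)(-0.30) = 0.2650
  C_21 = −[(-0.30)(0.80) − (-0.25)(-0.05)] = 0.2525
  C_22 = (0.95)(0.80) − (-0.25)(-0.30) = 0.6850
  C_23 = −[(0.95)(-0.05) − (-0.30)(-0.30)] = 0.1375
  C_31 = (-0.30)(-0.05) − (-0.25)(0.85) = 0.2275
  C_32 = −[(0.95)(-0.05) − (-0.25)(-0.20)] = 0.0975
  C_33 = (0.95)(0.85) − (-0.30)(-0.20) = 0.7475
det(I−A) = Σ_j (I−A)_1j·C_1j = (0.95)(0.6775) + (-0.30)(0.1750) + (-0.25)(0.2650) = 0.524875
adj(I−A) = Cᵀ =
  [ 0.6775   0.2525   0.2275]
  [ 0.1750   0.6850   0.0975]
  [ 0.2650   0.1375   0.7475]
(I − A)⁻¹ = adj(I−A) / det(I−A) ≈
  [   1.2908     0.4811     0.4334]
  [   0.3334     1.3051     0.1858]
  [   0.5049     0.2620     1.4241]
First solve x = (I − A)⁻¹ d = adj(I−A)·d / det(I−A); in particular x_D = (0.6775·210 + 0.2525·110 + 0.2275·140) / 0.524875 = 201.90 / 0.524875 ≈ 384.6630.
Intermediate flow from W to D: z_WD = a_WD · x_D = 0.30 × 201.90 / 0.524875 = 60.57 / 0.524875 ≈ 115.40.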